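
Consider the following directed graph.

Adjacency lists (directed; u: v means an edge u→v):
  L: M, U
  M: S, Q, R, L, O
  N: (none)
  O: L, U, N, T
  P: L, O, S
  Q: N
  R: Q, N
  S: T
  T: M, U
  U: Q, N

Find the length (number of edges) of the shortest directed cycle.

For each vertex v, BFS finds the shortest path from v back to v.
The shortest such closed walk is L → M → L, length 2.

2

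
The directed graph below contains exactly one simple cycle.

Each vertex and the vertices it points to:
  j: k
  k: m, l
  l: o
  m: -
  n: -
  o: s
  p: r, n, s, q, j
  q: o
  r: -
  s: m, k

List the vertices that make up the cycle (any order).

DFS with gray/black marking from s:
s gray
  m gray
  m black
  k gray
    k→m: m black — skip
    l gray
      o gray
        o→s: s is gray → back edge
Back edge closes the cycle s → k → l → o → s; its vertices are {k, l, o, s}.

k, l, o, s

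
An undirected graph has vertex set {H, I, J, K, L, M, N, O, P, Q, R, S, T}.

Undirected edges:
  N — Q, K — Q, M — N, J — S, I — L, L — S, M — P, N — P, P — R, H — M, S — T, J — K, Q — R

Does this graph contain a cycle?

Yes

DFS, tracking each vertex's parent; an edge to a visited non-parent vertex closes a cycle.
Start from T:
visit T (parent –)
  visit S (parent T)
    visit J (parent S)
      J–S: parent, skip
      visit K (parent J)
        visit Q (parent K)
          visit R (parent Q)
            R–Q: parent, skip
            visit P (parent R)
              visit N (parent P)
                N–Q: Q visited and ≠ parent → cycle
Cycle: Q – R – P – N – Q.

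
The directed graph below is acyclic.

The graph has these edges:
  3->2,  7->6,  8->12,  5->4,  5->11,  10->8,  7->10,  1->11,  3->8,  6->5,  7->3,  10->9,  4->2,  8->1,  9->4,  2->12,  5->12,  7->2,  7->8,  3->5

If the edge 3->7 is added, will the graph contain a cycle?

Yes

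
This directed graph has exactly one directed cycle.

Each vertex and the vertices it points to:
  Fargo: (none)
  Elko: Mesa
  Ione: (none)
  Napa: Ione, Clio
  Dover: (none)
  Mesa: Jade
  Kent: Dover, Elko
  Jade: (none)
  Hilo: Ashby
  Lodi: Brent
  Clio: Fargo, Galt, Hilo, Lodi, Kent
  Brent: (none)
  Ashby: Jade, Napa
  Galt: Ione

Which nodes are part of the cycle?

DFS with gray/black marking from Clio:
Clio gray
  Fargo gray
  Fargo black
  Galt gray
    Ione gray
    Ione black
  Galt black
  Hilo gray
    Ashby gray
      Jade gray
      Jade black
      Napa gray
        Napa→Ione: Ione black — skip
        Napa→Clio: Clio is gray → back edge
Back edge closes the cycle Clio → Hilo → Ashby → Napa → Clio; its vertices are {Clio, Hilo, Napa, Ashby}.

Clio, Hilo, Napa, Ashby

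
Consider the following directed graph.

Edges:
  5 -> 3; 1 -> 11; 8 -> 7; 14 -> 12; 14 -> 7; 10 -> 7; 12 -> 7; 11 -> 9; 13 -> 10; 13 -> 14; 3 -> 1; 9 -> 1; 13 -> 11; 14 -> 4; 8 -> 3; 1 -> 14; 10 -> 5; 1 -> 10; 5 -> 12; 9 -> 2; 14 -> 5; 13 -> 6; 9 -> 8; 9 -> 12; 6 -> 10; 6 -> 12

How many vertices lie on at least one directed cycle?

8

A vertex is on a directed cycle iff it belongs to a strongly connected component of size ≥ 2 (or has a self-loop).
The vertices on cycles are {1, 3, 5, 8, 9, 10, 11, 14} — 8 in total.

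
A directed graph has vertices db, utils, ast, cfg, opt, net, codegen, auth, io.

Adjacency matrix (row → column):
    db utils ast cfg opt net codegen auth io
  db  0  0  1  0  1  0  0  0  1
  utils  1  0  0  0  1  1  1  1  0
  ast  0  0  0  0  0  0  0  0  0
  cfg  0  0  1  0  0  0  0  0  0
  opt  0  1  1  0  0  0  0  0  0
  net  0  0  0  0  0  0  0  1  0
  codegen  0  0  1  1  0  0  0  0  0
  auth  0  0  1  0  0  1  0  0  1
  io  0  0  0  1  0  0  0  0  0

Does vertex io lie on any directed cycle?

io lies on a cycle iff there is a path from io back to itself.
Exploring from io, it never reaches itself; equivalently, its strongly connected component is a singleton.

No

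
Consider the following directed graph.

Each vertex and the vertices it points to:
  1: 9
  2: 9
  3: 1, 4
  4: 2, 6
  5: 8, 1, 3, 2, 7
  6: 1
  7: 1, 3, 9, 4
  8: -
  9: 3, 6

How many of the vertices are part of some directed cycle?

6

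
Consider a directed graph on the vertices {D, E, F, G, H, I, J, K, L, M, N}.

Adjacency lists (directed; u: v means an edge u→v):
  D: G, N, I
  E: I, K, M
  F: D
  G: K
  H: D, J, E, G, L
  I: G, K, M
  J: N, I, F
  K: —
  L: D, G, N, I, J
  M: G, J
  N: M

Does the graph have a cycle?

Yes

DFS with white/gray/black marking, starting from K:
K gray
K black
D gray
  G gray
    G→K: K black — skip
  G black
  N gray
    M gray
      M→G: G black — skip
      J gray
        J→N: N is gray → back edge
Back edge found, so a cycle exists: N → M → J → N.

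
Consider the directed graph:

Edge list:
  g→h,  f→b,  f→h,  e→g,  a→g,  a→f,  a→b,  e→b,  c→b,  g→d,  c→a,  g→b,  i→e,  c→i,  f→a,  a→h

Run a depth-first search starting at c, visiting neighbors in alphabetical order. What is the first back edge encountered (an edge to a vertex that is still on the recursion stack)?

f->a

DFS from c (visiting neighbors in alphabetical order); mark gray on enter, black on exit:
c gray
  a gray
    b gray
    b black
    f gray
      f→a: a is gray → back edge
First back edge: f → a.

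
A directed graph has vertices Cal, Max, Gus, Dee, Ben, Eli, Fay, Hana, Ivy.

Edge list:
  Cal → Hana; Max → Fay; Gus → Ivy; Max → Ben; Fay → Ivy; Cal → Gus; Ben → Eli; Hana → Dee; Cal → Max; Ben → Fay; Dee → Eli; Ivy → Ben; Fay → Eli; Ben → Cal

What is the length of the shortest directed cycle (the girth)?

3

For each vertex v, BFS finds the shortest path from v back to v.
The shortest such closed walk is Cal → Max → Ben → Cal, length 3.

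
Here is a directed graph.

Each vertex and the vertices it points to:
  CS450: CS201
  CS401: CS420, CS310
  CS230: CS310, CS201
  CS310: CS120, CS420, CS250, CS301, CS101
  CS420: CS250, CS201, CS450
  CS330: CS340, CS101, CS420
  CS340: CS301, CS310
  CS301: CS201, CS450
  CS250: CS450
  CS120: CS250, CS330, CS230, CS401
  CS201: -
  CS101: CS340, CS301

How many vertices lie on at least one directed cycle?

7

A vertex is on a directed cycle iff it belongs to a strongly connected component of size ≥ 2 (or has a self-loop).
The vertices on cycles are {CS101, CS120, CS230, CS310, CS330, CS340, CS401} — 7 in total.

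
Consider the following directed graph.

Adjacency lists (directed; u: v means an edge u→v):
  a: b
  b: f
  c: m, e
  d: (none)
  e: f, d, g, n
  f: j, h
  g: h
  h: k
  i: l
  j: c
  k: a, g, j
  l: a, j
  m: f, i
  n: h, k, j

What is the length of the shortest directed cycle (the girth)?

3

For each vertex v, BFS finds the shortest path from v back to v.
The shortest such closed walk is h → k → g → h, length 3.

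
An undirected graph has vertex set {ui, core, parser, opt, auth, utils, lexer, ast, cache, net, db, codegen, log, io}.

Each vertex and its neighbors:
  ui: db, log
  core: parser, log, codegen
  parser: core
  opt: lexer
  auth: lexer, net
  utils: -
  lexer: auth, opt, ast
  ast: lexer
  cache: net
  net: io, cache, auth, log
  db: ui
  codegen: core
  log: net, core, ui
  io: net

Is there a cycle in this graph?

No

DFS, tracking each vertex's parent; an edge to a visited non-parent vertex closes a cycle.
Start from log:
visit log (parent –)
  visit net (parent log)
    visit io (parent net)
      io–net: parent, skip
    visit cache (parent net)
      cache–net: parent, skip
    visit auth (parent net)
      visit lexer (parent auth)
        lexer–auth: parent, skip
        visit opt (parent lexer)
          opt–lexer: parent, skip
        visit ast (parent lexer)
          ast–lexer: parent, skip
      auth–net: parent, skip
    net–log: parent, skip
  visit core (parent log)
    visit parser (parent core)
      parser–core: parent, skip
    core–log: parent, skip
    visit codegen (parent core)
      codegen–core: parent, skip
  visit ui (parent log)
    visit db (parent ui)
      db–ui: parent, skip
    ui–log: parent, skip
visit utils (parent –)
No non-parent visited neighbor found — the graph is a forest.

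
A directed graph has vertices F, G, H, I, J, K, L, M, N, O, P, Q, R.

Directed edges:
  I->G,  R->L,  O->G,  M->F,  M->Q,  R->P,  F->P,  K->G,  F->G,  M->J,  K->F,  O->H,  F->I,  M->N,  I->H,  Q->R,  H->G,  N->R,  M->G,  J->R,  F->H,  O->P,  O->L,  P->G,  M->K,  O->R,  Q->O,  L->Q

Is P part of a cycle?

No

P lies on a cycle iff there is a path from P back to itself.
Exploring from P, it never reaches itself; equivalently, its strongly connected component is a singleton.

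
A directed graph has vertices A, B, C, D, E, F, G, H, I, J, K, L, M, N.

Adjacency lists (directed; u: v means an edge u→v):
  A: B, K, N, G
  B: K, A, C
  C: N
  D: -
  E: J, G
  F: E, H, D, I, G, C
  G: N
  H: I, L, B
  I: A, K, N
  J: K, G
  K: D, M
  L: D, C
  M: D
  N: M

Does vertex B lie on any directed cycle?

Yes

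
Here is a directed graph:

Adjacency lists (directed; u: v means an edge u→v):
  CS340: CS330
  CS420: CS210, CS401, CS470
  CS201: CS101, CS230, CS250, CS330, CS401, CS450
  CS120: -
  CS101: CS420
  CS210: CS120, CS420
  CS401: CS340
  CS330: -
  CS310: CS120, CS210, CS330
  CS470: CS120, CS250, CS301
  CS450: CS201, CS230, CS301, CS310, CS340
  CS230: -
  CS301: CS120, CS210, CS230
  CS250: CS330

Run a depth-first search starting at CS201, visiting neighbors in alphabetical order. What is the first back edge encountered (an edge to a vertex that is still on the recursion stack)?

CS210->CS420

DFS from CS201 (visiting neighbors in alphabetical order); mark gray on enter, black on exit:
CS201 gray
  CS101 gray
    CS420 gray
      CS210 gray
        CS120 gray
        CS120 black
        CS210→CS420: CS420 is gray → back edge
First back edge: CS210 → CS420.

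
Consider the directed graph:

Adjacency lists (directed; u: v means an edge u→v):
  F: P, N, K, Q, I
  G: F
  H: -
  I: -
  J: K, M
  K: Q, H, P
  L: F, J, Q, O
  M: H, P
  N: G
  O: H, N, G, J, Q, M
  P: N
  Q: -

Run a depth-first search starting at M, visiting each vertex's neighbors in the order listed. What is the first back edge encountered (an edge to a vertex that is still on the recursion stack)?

F→P

DFS from M (visiting each vertex's neighbors in the order listed); mark gray on enter, black on exit:
M gray
  H gray
  H black
  P gray
    N gray
      G gray
        F gray
          F→P: P is gray → back edge
First back edge: F → P.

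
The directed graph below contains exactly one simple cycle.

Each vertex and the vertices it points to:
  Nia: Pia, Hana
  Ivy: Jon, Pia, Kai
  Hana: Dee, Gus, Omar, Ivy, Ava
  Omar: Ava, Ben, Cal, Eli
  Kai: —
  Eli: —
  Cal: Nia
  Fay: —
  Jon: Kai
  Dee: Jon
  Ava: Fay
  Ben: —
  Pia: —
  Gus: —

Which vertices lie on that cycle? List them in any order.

DFS with gray/black marking from Hana:
Hana gray
  Dee gray
    Jon gray
      Kai gray
      Kai black
    Jon black
  Dee black
  Gus gray
  Gus black
  Omar gray
    Ava gray
      Fay gray
      Fay black
    Ava black
    Ben gray
    Ben black
    Cal gray
      Nia gray
        Pia gray
        Pia black
        Nia→Hana: Hana is gray → back edge
Back edge closes the cycle Hana → Omar → Cal → Nia → Hana; its vertices are {Cal, Nia, Hana, Omar}.

Cal, Nia, Hana, Omar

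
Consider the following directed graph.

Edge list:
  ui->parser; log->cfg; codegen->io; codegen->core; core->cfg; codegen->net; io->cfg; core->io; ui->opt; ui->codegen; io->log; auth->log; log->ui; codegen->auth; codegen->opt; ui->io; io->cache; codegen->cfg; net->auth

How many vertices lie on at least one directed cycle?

A vertex is on a directed cycle iff it belongs to a strongly connected component of size ≥ 2 (or has a self-loop).
The vertices on cycles are {io, ui, log, net, auth, core, codegen} — 7 in total.

7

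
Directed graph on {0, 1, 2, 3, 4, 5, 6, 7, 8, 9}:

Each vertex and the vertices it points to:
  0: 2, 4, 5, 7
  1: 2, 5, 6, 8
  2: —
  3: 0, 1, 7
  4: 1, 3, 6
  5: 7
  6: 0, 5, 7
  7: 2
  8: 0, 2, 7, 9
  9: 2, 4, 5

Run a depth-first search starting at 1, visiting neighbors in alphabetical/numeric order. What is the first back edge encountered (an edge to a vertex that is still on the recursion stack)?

4→1

DFS from 1 (visiting neighbors in alphabetical/numeric order); mark gray on enter, black on exit:
1 gray
  2 gray
  2 black
  5 gray
    7 gray
      7→2: 2 black — skip
    7 black
  5 black
  6 gray
    0 gray
      0→2: 2 black — skip
      4 gray
        4→1: 1 is gray → back edge
First back edge: 4 → 1.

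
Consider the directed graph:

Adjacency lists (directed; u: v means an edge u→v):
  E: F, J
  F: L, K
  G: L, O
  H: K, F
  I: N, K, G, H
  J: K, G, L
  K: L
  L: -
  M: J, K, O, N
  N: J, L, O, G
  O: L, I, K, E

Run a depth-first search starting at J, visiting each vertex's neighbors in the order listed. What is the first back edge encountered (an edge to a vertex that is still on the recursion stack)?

DFS from J (visiting each vertex's neighbors in the order listed); mark gray on enter, black on exit:
J gray
  K gray
    L gray
    L black
  K black
  G gray
    G→L: L black — skip
    O gray
      O→L: L black — skip
      I gray
        N gray
          N→J: J is gray → back edge
First back edge: N → J.

N→J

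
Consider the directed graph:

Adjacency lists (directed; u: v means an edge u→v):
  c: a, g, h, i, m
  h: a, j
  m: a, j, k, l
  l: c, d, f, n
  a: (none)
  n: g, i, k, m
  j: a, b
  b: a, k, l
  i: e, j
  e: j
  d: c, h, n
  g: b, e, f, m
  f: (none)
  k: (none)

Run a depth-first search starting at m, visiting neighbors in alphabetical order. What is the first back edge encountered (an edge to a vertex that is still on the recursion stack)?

g→b

DFS from m (visiting neighbors in alphabetical order); mark gray on enter, black on exit:
m gray
  a gray
  a black
  j gray
    j→a: a black — skip
    b gray
      b→a: a black — skip
      k gray
      k black
      l gray
        c gray
          c→a: a black — skip
          g gray
            g→b: b is gray → back edge
First back edge: g → b.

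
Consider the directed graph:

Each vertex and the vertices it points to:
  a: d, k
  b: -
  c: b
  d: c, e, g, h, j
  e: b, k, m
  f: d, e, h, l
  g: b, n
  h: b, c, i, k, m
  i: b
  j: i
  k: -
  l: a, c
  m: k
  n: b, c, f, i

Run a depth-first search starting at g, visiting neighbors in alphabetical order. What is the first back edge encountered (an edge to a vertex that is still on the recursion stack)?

DFS from g (visiting neighbors in alphabetical order); mark gray on enter, black on exit:
g gray
  b gray
  b black
  n gray
    n→b: b black — skip
    c gray
      c→b: b black — skip
    c black
    f gray
      d gray
        d→c: c black — skip
        e gray
          e→b: b black — skip
          k gray
          k black
          m gray
            m→k: k black — skip
          m black
        e black
        d→g: g is gray → back edge
First back edge: d → g.

d->g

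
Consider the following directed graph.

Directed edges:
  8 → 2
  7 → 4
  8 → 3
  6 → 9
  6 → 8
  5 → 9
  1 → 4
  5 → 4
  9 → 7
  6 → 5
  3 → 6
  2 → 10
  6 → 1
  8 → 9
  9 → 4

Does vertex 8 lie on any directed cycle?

8 is on a cycle iff 8 can reach itself via ≥1 edge.
8 → 3 → 6 → 8 — yes.

Yes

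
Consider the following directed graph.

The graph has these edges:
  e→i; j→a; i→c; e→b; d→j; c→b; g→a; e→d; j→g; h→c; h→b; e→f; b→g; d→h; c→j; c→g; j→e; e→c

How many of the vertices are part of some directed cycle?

6

A vertex is on a directed cycle iff it belongs to a strongly connected component of size ≥ 2 (or has a self-loop).
The vertices on cycles are {c, d, e, h, i, j} — 6 in total.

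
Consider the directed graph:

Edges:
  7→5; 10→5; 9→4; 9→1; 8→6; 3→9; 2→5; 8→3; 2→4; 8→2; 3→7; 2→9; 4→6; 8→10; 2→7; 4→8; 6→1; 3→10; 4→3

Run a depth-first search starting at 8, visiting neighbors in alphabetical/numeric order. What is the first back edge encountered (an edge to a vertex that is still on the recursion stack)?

9→4

DFS from 8 (visiting neighbors in alphabetical/numeric order); mark gray on enter, black on exit:
8 gray
  2 gray
    4 gray
      3 gray
        7 gray
          5 gray
          5 black
        7 black
        9 gray
          1 gray
          1 black
          9→4: 4 is gray → back edge
First back edge: 9 → 4.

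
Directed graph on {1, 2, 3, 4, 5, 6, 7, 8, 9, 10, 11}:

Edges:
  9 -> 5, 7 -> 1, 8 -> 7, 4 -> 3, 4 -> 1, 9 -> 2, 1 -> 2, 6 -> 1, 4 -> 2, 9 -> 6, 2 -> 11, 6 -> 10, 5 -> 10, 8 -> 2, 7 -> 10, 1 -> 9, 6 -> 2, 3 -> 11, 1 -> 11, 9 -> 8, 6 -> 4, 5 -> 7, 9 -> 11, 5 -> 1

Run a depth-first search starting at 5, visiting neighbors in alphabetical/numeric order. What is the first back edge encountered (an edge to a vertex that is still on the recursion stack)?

DFS from 5 (visiting neighbors in alphabetical/numeric order); mark gray on enter, black on exit:
5 gray
  1 gray
    2 gray
      11 gray
      11 black
    2 black
    9 gray
      9→2: 2 black — skip
      9→5: 5 is gray → back edge
First back edge: 9 → 5.

9->5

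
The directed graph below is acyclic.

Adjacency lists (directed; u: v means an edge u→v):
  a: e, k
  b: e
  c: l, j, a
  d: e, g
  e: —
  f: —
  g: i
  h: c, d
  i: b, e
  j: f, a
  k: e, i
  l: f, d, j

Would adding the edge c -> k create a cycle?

No

Adding c→k creates a cycle iff k can already reach c.
Explore from k: no path reaches c. The graph stays acyclic.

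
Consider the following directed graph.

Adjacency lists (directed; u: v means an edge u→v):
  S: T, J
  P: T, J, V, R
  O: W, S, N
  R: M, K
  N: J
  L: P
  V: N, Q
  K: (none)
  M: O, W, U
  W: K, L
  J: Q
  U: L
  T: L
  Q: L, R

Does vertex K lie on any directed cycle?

K lies on a cycle iff there is a path from K back to itself.
Exploring from K, it never reaches itself; equivalently, its strongly connected component is a singleton.

No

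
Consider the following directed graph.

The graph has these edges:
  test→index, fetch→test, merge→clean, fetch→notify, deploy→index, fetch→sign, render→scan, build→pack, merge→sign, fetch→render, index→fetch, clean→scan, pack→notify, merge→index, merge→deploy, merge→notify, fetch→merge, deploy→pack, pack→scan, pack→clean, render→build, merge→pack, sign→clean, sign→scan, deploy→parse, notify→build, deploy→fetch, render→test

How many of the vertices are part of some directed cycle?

9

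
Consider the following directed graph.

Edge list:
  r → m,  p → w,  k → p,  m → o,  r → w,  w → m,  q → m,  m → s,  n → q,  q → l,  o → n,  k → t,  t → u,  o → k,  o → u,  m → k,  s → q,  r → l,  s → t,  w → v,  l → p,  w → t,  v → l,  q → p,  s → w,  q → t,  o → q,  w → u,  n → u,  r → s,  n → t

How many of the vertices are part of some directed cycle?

10

A vertex is on a directed cycle iff it belongs to a strongly connected component of size ≥ 2 (or has a self-loop).
The vertices on cycles are {k, l, m, n, o, p, q, s, v, w} — 10 in total.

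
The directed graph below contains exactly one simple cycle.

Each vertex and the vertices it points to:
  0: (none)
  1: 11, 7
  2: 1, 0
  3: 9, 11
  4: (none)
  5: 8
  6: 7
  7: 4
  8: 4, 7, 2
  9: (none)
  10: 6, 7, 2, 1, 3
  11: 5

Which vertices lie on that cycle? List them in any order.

1, 2, 5, 8, 11

DFS with gray/black marking from 2:
2 gray
  1 gray
    11 gray
      5 gray
        8 gray
          4 gray
          4 black
          7 gray
            7→4: 4 black — skip
          7 black
          8→2: 2 is gray → back edge
Back edge closes the cycle 2 → 1 → 11 → 5 → 8 → 2; its vertices are {1, 2, 5, 8, 11}.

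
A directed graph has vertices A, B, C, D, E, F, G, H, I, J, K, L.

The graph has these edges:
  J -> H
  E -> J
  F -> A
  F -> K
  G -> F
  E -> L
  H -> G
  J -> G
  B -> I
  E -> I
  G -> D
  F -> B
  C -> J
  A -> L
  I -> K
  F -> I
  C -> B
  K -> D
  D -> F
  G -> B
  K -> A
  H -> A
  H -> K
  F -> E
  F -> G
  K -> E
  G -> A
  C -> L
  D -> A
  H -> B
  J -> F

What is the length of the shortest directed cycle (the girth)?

2

For each vertex v, BFS finds the shortest path from v back to v.
The shortest such closed walk is F → G → F, length 2.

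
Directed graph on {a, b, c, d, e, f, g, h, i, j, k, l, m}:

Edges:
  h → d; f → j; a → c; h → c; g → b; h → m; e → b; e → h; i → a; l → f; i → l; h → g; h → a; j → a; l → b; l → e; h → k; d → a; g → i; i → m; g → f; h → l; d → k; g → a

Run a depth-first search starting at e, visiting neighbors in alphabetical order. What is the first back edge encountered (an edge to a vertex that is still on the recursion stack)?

l→e

DFS from e (visiting neighbors in alphabetical order); mark gray on enter, black on exit:
e gray
  b gray
  b black
  h gray
    a gray
      c gray
      c black
    a black
    h→c: c black — skip
    d gray
      d→a: a black — skip
      k gray
      k black
    d black
    g gray
      g→a: a black — skip
      g→b: b black — skip
      f gray
        j gray
          j→a: a black — skip
        j black
      f black
      i gray
        i→a: a black — skip
        l gray
          l→b: b black — skip
          l→e: e is gray → back edge
First back edge: l → e.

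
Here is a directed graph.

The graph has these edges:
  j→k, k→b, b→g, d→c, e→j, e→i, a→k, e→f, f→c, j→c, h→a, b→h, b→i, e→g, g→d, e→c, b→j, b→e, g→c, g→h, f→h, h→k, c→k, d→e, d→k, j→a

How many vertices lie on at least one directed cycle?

A vertex is on a directed cycle iff it belongs to a strongly connected component of size ≥ 2 (or has a self-loop).
The vertices on cycles are {a, b, c, d, e, f, g, h, j, k} — 10 in total.

10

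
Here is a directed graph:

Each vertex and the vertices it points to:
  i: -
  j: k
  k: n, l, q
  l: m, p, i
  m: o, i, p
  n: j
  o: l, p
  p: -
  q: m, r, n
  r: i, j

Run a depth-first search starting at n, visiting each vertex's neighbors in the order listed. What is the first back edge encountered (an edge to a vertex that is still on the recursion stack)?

DFS from n (visiting each vertex's neighbors in the order listed); mark gray on enter, black on exit:
n gray
  j gray
    k gray
      k→n: n is gray → back edge
First back edge: k → n.

k->n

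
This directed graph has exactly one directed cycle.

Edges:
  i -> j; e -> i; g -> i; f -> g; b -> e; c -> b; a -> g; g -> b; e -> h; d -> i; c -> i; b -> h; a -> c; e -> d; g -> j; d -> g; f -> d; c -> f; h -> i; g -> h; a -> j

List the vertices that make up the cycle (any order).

b, d, e, g

DFS with gray/black marking from b:
b gray
  e gray
    d gray
      i gray
        j gray
        j black
      i black
      g gray
        h gray
          h→i: i black — skip
        h black
        g→i: i black — skip
        g→j: j black — skip
        g→b: b is gray → back edge
Back edge closes the cycle b → e → d → g → b; its vertices are {b, d, e, g}.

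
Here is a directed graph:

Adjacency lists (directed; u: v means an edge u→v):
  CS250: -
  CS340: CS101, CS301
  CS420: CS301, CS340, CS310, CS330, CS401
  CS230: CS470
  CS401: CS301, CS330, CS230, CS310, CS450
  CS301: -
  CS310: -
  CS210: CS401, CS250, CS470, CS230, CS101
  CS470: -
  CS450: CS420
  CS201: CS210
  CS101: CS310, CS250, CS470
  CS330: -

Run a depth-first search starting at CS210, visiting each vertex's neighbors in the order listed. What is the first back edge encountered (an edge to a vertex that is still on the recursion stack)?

CS420->CS401

DFS from CS210 (visiting each vertex's neighbors in the order listed); mark gray on enter, black on exit:
CS210 gray
  CS401 gray
    CS301 gray
    CS301 black
    CS330 gray
    CS330 black
    CS230 gray
      CS470 gray
      CS470 black
    CS230 black
    CS310 gray
    CS310 black
    CS450 gray
      CS420 gray
        CS420→CS301: CS301 black — skip
        CS340 gray
          CS101 gray
            CS101→CS310: CS310 black — skip
            CS250 gray
            CS250 black
            CS101→CS470: CS470 black — skip
          CS101 black
          CS340→CS301: CS301 black — skip
        CS340 black
        CS420→CS310: CS310 black — skip
        CS420→CS330: CS330 black — skip
        CS420→CS401: CS401 is gray → back edge
First back edge: CS420 → CS401.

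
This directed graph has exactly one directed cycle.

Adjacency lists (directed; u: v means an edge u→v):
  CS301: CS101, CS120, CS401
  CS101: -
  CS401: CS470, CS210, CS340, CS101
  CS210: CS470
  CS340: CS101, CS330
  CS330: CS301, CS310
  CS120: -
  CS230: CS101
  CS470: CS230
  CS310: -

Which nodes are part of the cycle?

CS301, CS330, CS340, CS401

DFS with gray/black marking from CS330:
CS330 gray
  CS301 gray
    CS101 gray
    CS101 black
    CS120 gray
    CS120 black
    CS401 gray
      CS470 gray
        CS230 gray
          CS230→CS101: CS101 black — skip
        CS230 black
      CS470 black
      CS210 gray
        CS210→CS470: CS470 black — skip
      CS210 black
      CS340 gray
        CS340→CS101: CS101 black — skip
        CS340→CS330: CS330 is gray → back edge
Back edge closes the cycle CS330 → CS301 → CS401 → CS340 → CS330; its vertices are {CS301, CS330, CS340, CS401}.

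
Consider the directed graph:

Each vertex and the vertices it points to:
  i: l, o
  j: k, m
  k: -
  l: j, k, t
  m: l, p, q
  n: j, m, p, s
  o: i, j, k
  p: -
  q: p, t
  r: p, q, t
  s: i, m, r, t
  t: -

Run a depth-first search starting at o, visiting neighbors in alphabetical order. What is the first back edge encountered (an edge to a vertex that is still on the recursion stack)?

DFS from o (visiting neighbors in alphabetical order); mark gray on enter, black on exit:
o gray
  i gray
    l gray
      j gray
        k gray
        k black
        m gray
          m→l: l is gray → back edge
First back edge: m → l.

m→l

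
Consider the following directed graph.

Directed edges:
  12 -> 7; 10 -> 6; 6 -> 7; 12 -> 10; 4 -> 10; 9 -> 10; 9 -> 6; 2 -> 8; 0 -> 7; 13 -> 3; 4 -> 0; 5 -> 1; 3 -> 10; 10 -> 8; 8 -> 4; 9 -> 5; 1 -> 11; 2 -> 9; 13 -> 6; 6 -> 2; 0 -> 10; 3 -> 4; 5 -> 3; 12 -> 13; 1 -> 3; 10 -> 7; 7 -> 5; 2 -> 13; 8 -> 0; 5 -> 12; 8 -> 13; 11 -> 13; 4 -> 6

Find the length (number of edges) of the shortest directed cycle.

3

For each vertex v, BFS finds the shortest path from v back to v.
The shortest such closed walk is 2 → 13 → 6 → 2, length 3.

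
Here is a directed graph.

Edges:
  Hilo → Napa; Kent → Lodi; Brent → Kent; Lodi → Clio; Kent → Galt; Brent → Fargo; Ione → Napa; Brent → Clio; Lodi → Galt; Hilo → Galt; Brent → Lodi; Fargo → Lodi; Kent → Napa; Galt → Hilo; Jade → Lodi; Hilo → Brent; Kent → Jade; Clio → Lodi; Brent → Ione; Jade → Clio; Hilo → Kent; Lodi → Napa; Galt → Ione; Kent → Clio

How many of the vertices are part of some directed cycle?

8

A vertex is on a directed cycle iff it belongs to a strongly connected component of size ≥ 2 (or has a self-loop).
The vertices on cycles are {Clio, Galt, Hilo, Jade, Kent, Lodi, Brent, Fargo} — 8 in total.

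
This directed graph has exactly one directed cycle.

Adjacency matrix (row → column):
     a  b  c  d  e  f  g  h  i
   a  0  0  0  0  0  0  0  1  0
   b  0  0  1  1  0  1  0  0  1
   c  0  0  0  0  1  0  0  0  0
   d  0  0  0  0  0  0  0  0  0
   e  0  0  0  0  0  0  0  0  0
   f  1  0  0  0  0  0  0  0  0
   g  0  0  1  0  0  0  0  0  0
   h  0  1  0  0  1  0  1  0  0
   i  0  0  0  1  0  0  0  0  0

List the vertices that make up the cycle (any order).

a, b, f, h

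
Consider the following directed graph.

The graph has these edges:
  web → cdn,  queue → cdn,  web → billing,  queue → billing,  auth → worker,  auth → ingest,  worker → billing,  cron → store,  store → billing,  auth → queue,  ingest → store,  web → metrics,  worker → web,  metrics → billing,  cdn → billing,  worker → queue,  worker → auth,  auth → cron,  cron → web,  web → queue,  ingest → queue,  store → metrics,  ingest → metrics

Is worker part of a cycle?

Yes

worker is on a cycle iff worker can reach itself via ≥1 edge.
worker → auth → worker — yes.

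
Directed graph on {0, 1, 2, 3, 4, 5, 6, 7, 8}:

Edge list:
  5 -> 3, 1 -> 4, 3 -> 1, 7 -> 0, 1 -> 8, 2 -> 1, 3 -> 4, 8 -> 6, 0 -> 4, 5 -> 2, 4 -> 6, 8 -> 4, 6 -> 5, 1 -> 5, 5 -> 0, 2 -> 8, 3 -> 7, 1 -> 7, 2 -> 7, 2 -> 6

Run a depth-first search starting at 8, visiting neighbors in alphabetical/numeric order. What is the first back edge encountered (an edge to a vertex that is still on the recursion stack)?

0->4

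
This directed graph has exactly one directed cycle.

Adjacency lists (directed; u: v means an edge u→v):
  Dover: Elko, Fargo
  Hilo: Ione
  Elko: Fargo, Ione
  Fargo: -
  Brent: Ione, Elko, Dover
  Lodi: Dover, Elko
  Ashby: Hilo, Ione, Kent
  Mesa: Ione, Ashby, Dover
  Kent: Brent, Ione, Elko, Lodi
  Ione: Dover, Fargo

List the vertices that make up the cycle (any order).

Elko, Ione, Dover

DFS with gray/black marking from Ione:
Ione gray
  Dover gray
    Elko gray
      Fargo gray
      Fargo black
      Elko→Ione: Ione is gray → back edge
Back edge closes the cycle Ione → Dover → Elko → Ione; its vertices are {Elko, Ione, Dover}.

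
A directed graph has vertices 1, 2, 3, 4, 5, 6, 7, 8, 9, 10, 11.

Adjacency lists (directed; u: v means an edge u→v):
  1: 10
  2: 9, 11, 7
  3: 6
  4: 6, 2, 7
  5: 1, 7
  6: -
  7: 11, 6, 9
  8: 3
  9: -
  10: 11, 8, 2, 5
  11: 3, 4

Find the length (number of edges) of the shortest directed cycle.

3

For each vertex v, BFS finds the shortest path from v back to v.
The shortest such closed walk is 10 → 5 → 1 → 10, length 3.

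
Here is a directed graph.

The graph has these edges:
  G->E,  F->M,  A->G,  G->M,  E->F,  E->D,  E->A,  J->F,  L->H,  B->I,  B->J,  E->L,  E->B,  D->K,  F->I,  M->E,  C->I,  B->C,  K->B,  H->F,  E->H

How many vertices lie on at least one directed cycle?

11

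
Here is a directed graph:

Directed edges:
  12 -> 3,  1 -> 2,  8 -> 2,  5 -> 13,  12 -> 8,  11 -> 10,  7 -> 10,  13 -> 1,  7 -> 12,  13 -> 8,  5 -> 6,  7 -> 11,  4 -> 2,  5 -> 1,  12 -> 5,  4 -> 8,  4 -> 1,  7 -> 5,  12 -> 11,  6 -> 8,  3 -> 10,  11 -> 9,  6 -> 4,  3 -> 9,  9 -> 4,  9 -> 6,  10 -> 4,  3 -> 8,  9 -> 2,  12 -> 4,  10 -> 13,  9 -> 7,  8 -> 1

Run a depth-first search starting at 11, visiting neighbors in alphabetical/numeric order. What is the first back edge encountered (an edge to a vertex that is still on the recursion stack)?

7->11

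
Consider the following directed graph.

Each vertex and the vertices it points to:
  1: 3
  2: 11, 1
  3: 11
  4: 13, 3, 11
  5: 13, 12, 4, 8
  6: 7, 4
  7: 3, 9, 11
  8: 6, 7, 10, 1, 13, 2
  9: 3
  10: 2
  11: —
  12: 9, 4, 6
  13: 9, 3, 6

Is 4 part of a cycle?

Yes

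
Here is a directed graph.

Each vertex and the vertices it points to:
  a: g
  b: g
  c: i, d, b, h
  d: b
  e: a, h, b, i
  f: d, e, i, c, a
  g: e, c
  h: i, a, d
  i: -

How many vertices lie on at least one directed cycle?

A vertex is on a directed cycle iff it belongs to a strongly connected component of size ≥ 2 (or has a self-loop).
The vertices on cycles are {a, b, c, d, e, g, h} — 7 in total.

7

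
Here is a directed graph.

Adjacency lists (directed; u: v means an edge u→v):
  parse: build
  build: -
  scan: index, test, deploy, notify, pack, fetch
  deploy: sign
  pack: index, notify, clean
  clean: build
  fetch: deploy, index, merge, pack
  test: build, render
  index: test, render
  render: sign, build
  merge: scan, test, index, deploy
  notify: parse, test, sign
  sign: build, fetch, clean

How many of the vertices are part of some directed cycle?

A vertex is on a directed cycle iff it belongs to a strongly connected component of size ≥ 2 (or has a self-loop).
The vertices on cycles are {pack, scan, sign, test, fetch, index, merge, deploy, notify, render} — 10 in total.

10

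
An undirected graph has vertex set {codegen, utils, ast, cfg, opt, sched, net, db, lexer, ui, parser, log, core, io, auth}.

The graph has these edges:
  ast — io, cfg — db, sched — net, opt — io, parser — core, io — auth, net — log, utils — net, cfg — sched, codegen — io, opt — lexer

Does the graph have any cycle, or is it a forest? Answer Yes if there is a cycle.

No

DFS, tracking each vertex's parent; an edge to a visited non-parent vertex closes a cycle.
Start from auth:
visit auth (parent –)
  visit io (parent auth)
    visit codegen (parent io)
      codegen–io: parent, skip
    visit opt (parent io)
      visit lexer (parent opt)
        lexer–opt: parent, skip
      opt–io: parent, skip
    visit ast (parent io)
      ast–io: parent, skip
    io–auth: parent, skip
visit utils (parent –)
  visit net (parent utils)
    visit sched (parent net)
      visit cfg (parent sched)
        cfg–sched: parent, skip
        visit db (parent cfg)
          db–cfg: parent, skip
      sched–net: parent, skip
    visit log (parent net)
      log–net: parent, skip
    net–utils: parent, skip
visit ui (parent –)
visit parser (parent –)
  visit core (parent parser)
    core–parser: parent, skip
No non-parent visited neighbor found — the graph is a forest.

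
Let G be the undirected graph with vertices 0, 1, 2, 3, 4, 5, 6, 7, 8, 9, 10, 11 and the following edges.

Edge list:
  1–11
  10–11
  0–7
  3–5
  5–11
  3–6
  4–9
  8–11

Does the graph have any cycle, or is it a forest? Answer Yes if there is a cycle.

No

DFS, tracking each vertex's parent; an edge to a visited non-parent vertex closes a cycle.
Start from 2:
visit 2 (parent –)
visit 0 (parent –)
  visit 7 (parent 0)
    7–0: parent, skip
visit 1 (parent –)
  visit 11 (parent 1)
    11–1: parent, skip
    visit 8 (parent 11)
      8–11: parent, skip
    visit 5 (parent 11)
      visit 3 (parent 5)
        3–5: parent, skip
        visit 6 (parent 3)
          6–3: parent, skip
      5–11: parent, skip
    visit 10 (parent 11)
      10–11: parent, skip
visit 4 (parent –)
  visit 9 (parent 4)
    9–4: parent, skip
No non-parent visited neighbor found — the graph is a forest.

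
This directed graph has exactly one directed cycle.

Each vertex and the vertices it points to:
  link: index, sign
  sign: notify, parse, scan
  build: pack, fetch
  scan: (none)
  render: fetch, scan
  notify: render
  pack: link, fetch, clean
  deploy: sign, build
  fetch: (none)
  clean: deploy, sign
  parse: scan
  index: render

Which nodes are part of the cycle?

DFS with gray/black marking from pack:
pack gray
  link gray
    index gray
      render gray
        fetch gray
        fetch black
        scan gray
        scan black
      render black
    index black
    sign gray
      notify gray
        notify→render: render black — skip
      notify black
      parse gray
        parse→scan: scan black — skip
      parse black
      sign→scan: scan black — skip
    sign black
  link black
  pack→fetch: fetch black — skip
  clean gray
    deploy gray
      deploy→sign: sign black — skip
      build gray
        build→pack: pack is gray → back edge
Back edge closes the cycle pack → clean → deploy → build → pack; its vertices are {pack, build, clean, deploy}.

pack, build, clean, deploy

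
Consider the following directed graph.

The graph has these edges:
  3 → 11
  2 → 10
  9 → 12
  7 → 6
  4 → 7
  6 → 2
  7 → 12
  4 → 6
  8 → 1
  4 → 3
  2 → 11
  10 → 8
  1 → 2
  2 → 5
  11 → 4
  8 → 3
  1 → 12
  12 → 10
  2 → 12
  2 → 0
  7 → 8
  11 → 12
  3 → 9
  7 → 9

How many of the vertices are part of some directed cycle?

A vertex is on a directed cycle iff it belongs to a strongly connected component of size ≥ 2 (or has a self-loop).
The vertices on cycles are {1, 2, 3, 4, 6, 7, 8, 9, 10, 11, 12} — 11 in total.

11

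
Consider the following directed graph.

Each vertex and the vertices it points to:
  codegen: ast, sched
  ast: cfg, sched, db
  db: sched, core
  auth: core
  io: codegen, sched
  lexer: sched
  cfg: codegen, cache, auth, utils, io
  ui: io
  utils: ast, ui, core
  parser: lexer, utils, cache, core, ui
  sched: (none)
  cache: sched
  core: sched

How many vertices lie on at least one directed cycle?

6

A vertex is on a directed cycle iff it belongs to a strongly connected component of size ≥ 2 (or has a self-loop).
The vertices on cycles are {io, ui, ast, cfg, utils, codegen} — 6 in total.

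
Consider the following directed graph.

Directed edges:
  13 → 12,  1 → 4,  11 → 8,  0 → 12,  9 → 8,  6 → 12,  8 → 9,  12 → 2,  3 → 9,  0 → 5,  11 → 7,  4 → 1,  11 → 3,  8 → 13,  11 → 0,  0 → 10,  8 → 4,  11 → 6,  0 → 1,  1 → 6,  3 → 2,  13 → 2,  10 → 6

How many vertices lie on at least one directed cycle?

A vertex is on a directed cycle iff it belongs to a strongly connected component of size ≥ 2 (or has a self-loop).
The vertices on cycles are {1, 4, 8, 9} — 4 in total.

4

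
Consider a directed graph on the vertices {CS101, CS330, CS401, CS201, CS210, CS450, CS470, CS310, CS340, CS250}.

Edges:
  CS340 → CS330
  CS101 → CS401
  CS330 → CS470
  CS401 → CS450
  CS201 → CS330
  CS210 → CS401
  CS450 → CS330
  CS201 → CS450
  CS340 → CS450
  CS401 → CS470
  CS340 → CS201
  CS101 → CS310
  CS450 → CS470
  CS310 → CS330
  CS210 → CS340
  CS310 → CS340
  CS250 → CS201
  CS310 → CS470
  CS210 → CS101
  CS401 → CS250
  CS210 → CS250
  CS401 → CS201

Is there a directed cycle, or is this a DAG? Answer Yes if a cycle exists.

DFS with white/gray/black marking, starting from CS210:
CS210 gray
  CS401 gray
    CS450 gray
      CS330 gray
        CS470 gray
        CS470 black
      CS330 black
      CS450→CS470: CS470 black — skip
    CS450 black
    CS201 gray
      CS201→CS330: CS330 black — skip
      CS201→CS450: CS450 black — skip
    CS201 black
    CS250 gray
      CS250→CS201: CS201 black — skip
    CS250 black
    CS401→CS470: CS470 black — skip
  CS401 black
  CS210→CS250: CS250 black — skip
  CS340 gray
    CS340→CS330: CS330 black — skip
    CS340→CS450: CS450 black — skip
    CS340→CS201: CS201 black — skip
  CS340 black
  CS101 gray
    CS101→CS401: CS401 black — skip
    CS310 gray
      CS310→CS470: CS470 black — skip
      CS310→CS330: CS330 black — skip
      CS310→CS340: CS340 black — skip
    CS310 black
  CS101 black
CS210 black
Every edge goes to a white or black vertex — no back edge, so the graph is acyclic.

No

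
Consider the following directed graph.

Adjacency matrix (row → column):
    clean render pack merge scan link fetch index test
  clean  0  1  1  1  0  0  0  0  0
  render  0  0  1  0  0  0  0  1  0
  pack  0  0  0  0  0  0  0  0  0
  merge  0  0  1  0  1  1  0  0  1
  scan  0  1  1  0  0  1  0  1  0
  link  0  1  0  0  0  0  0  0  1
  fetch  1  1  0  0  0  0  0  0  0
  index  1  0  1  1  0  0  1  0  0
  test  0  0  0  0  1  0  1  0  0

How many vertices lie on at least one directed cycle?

A vertex is on a directed cycle iff it belongs to a strongly connected component of size ≥ 2 (or has a self-loop).
The vertices on cycles are {link, scan, test, clean, fetch, index, merge, render} — 8 in total.

8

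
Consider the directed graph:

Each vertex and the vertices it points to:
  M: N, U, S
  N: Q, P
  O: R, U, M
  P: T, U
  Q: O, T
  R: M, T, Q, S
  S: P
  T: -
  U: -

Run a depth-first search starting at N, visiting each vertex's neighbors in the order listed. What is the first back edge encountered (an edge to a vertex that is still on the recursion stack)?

DFS from N (visiting each vertex's neighbors in the order listed); mark gray on enter, black on exit:
N gray
  Q gray
    O gray
      R gray
        M gray
          M→N: N is gray → back edge
First back edge: M → N.

M→N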